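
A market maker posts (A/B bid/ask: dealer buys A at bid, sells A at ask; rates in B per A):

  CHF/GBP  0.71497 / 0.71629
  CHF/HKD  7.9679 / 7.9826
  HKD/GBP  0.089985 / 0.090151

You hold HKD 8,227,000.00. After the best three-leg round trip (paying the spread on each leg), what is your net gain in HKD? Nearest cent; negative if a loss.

Best loop HKD → GBP → CHF → HKD:
HKD 8,227,000.00 × 0.089985 (sell HKD at bid) = GBP 740,306.59
GBP 740,306.59 ÷ 0.71629 (buy CHF at ask) = CHF 1,033,529.15
CHF 1,033,529.15 × 7.9679 (sell CHF at bid) = HKD 8,235,056.92

Net profit: HKD 8,056.92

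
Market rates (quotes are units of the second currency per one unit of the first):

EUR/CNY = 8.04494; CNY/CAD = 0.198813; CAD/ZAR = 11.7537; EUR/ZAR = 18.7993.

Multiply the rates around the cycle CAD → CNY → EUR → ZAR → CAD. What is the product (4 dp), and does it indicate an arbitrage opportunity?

1.0000 (no arbitrage)

Around CAD → CNY → EUR → ZAR → CAD: 1 ÷ 0.198813 ÷ 8.04494 × 18.7993 ÷ 11.7537 = 0.999999
Product ≈ 1 (deviation 0.000%, within rounding noise).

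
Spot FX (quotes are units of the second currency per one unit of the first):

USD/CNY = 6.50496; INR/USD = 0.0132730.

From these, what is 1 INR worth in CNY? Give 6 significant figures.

1 INR × 0.0132730 = 0.013273 USD
0.013273 USD × 6.50496 = 0.0863403 CNY

INR/CNY = 0.0863403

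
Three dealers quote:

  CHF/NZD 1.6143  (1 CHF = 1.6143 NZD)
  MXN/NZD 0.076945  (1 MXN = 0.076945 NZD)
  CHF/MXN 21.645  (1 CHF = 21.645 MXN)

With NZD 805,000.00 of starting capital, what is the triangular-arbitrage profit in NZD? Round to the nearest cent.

Profit: NZD 25,519.11

Profitable loop is NZD → CHF → MXN → NZD:
NZD 805,000.00 ÷ 1.6143 = CHF 498,668.15
CHF 498,668.15 × 21.645 = MXN 10,793,672.18
MXN 10,793,672.18 × 0.076945 = NZD 830,519.11
Profit = NZD 830,519.11 − NZD 805,000.00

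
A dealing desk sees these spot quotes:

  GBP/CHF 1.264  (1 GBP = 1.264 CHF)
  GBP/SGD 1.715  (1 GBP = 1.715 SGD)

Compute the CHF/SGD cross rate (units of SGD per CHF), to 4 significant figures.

CHF/SGD = 1.357

1 CHF ÷ 1.264 = 0.791139 GBP
0.791139 GBP × 1.715 = 1.3568 SGD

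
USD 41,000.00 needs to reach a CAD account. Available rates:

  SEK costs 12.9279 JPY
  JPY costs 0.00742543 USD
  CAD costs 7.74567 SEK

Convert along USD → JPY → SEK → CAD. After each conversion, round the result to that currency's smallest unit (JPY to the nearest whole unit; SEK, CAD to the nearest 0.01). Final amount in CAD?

USD 41,000.00 ÷ 0.00742543 = JPY 5,521,566
JPY 5,521,566 ÷ 12.9279 = SEK 427,104.63
SEK 427,104.63 ÷ 7.74567 = CAD 55,141.08

CAD 55,141.08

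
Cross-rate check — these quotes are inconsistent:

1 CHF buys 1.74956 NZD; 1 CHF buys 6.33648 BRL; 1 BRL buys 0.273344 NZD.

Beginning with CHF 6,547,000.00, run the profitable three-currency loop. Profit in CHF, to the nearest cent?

Profit: CHF 66,229.10

Profitable loop is CHF → NZD → BRL → CHF:
CHF 6,547,000.00 × 1.74956 = NZD 11,454,369.32
NZD 11,454,369.32 ÷ 0.273344 = BRL 41,904,593.92
BRL 41,904,593.92 ÷ 6.33648 = CHF 6,613,229.10
Profit = CHF 6,613,229.10 − CHF 6,547,000.00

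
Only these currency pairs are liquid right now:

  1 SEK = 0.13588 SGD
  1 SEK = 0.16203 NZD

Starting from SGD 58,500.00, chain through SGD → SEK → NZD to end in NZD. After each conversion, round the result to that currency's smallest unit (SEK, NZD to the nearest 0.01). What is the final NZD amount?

NZD 69,758.28

SGD 58,500.00 ÷ 0.13588 = SEK 430,526.94
SEK 430,526.94 × 0.16203 = NZD 69,758.28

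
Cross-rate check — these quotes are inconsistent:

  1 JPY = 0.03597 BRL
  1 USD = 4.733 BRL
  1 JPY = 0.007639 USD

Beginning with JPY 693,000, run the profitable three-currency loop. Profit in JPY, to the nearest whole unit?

Profitable loop is JPY → USD → BRL → JPY:
JPY 693,000 × 0.007639 = USD 5,293.83
USD 5,293.83 × 4.733 = BRL 25,055.68
BRL 25,055.68 ÷ 0.03597 = JPY 696,572
Profit = JPY 696,572 − JPY 693,000

Profit: JPY 3,572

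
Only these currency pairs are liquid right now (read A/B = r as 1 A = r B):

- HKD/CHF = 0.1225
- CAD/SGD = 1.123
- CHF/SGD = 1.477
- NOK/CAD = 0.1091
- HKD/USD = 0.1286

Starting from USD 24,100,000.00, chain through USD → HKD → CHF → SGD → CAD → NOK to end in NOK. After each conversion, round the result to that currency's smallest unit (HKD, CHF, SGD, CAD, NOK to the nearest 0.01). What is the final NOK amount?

NOK 276,750,332.36

USD 24,100,000.00 ÷ 0.1286 = HKD 187,402,799.38
HKD 187,402,799.38 × 0.1225 = CHF 22,956,842.92
CHF 22,956,842.92 × 1.477 = SGD 33,907,256.99
SGD 33,907,256.99 ÷ 1.123 = CAD 30,193,461.26
CAD 30,193,461.26 ÷ 0.1091 = NOK 276,750,332.36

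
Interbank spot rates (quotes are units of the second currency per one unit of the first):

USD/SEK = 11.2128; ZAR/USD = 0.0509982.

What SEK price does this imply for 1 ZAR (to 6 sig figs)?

1 ZAR × 0.0509982 = 0.0509982 USD
0.0509982 USD × 11.2128 = 0.571833 SEK

ZAR/SEK = 0.571833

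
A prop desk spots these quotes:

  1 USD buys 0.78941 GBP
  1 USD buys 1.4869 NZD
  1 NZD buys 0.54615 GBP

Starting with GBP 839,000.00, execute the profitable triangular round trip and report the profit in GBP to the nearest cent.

Profitable loop is GBP → USD → NZD → GBP:
GBP 839,000.00 ÷ 0.78941 = USD 1,062,819.07
USD 1,062,819.07 × 1.4869 = NZD 1,580,305.67
NZD 1,580,305.67 × 0.54615 = GBP 863,083.94
Profit = GBP 863,083.94 − GBP 839,000.00

Profit: GBP 24,083.94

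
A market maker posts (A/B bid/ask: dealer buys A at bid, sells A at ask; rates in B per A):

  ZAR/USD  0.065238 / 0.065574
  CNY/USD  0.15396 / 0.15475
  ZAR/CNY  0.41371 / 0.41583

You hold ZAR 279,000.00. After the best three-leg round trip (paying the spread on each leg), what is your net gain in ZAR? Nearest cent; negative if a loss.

Best loop ZAR → USD → CNY → ZAR:
ZAR 279,000.00 × 0.065238 (sell ZAR at bid) = USD 18,201.40
USD 18,201.40 ÷ 0.15475 (buy CNY at ask) = CNY 117,618.11
CNY 117,618.11 ÷ 0.41583 (buy ZAR at ask) = ZAR 282,851.42

Net profit: ZAR 3,851.42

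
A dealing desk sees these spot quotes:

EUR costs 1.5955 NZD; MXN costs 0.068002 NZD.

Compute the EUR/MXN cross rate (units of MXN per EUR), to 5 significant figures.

EUR/MXN = 23.463

1 EUR × 1.5955 = 1.5955 NZD
1.5955 NZD ÷ 0.068002 = 23.4625 MXN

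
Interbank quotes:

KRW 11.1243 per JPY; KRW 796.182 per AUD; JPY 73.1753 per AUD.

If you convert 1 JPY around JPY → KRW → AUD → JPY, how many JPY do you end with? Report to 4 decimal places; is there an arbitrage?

1.0224 (arbitrage exists)

Around JPY → KRW → AUD → JPY: 1 × 11.1243 ÷ 796.182 × 73.1753 = 1.022409
Product > 1; profitable direction is JPY → KRW → AUD → JPY.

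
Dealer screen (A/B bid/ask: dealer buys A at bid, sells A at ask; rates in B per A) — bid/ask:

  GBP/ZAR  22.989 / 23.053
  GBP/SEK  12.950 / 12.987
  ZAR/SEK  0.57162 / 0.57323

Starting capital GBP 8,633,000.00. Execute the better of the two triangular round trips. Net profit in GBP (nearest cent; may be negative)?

Best loop GBP → ZAR → SEK → GBP:
GBP 8,633,000.00 × 22.989 (sell GBP at bid) = ZAR 198,464,037.00
ZAR 198,464,037.00 × 0.57162 (sell ZAR at bid) = SEK 113,446,012.83
SEK 113,446,012.83 ÷ 12.987 (buy GBP at ask) = GBP 8,735,351.72

Net profit: GBP 102,351.72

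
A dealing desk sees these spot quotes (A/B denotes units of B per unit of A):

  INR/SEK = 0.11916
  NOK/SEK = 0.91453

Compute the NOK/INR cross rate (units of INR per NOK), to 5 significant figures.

NOK/INR = 7.6748

1 NOK × 0.91453 = 0.91453 SEK
0.91453 SEK ÷ 0.11916 = 7.67481 INR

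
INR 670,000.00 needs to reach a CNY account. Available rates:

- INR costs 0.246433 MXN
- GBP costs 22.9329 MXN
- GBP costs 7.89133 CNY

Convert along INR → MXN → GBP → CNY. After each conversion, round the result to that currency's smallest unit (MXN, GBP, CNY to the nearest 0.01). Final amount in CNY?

INR 670,000.00 × 0.246433 = MXN 165,110.11
MXN 165,110.11 ÷ 22.9329 = GBP 7,199.70
GBP 7,199.70 × 7.89133 = CNY 56,815.21

CNY 56,815.21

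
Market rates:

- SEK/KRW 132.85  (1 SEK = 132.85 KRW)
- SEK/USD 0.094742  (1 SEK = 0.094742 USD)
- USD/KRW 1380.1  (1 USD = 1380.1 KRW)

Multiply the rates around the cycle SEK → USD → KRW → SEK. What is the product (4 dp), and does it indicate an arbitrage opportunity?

0.9842 (arbitrage exists)

Around SEK → USD → KRW → SEK: 1 × 0.094742 × 1380.1 ÷ 132.85 = 0.984219
Product < 1; profitable direction is SEK → KRW → USD → SEK.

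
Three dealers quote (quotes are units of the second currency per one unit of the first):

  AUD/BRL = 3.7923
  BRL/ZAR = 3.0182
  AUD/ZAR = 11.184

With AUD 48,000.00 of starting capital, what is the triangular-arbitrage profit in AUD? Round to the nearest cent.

Profit: AUD 1,124.12

Profitable loop is AUD → BRL → ZAR → AUD:
AUD 48,000.00 × 3.7923 = BRL 182,030.40
BRL 182,030.40 × 3.0182 = ZAR 549,404.15
ZAR 549,404.15 ÷ 11.184 = AUD 49,124.12
Profit = AUD 49,124.12 − AUD 48,000.00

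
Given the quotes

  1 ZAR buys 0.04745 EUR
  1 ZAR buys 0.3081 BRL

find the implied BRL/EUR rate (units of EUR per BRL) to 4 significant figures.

1 BRL ÷ 0.3081 = 3.2457 ZAR
3.2457 ZAR × 0.04745 = 0.154008 EUR

BRL/EUR = 0.1540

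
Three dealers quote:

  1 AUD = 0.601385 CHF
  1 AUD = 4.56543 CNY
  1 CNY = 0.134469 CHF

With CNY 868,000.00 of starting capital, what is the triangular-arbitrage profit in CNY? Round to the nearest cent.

Profitable loop is CNY → CHF → AUD → CNY:
CNY 868,000.00 × 0.134469 = CHF 116,719.09
CHF 116,719.09 ÷ 0.601385 = AUD 194,083.81
AUD 194,083.81 × 4.56543 = CNY 886,076.05
Profit = CNY 886,076.05 − CNY 868,000.00

Profit: CNY 18,076.05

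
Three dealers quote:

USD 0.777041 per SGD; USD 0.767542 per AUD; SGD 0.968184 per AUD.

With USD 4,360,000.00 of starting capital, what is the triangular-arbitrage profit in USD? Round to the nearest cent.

Profitable loop is USD → SGD → AUD → USD:
USD 4,360,000.00 ÷ 0.777041 = SGD 5,611,029.53
SGD 5,611,029.53 ÷ 0.968184 = AUD 5,795,416.51
AUD 5,795,416.51 × 0.767542 = USD 4,448,225.58
Profit = USD 4,448,225.58 − USD 4,360,000.00

Profit: USD 88,225.58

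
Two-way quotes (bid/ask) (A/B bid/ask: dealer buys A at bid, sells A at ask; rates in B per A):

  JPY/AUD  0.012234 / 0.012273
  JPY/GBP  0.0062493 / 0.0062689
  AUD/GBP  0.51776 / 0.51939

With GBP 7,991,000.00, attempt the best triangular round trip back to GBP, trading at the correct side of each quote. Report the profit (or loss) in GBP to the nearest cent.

Net profit: GBP 83,334.93

Best loop GBP → JPY → AUD → GBP:
GBP 7,991,000.00 ÷ 0.0062689 (buy JPY at ask) = JPY 1,274,705,291
JPY 1,274,705,291 × 0.012234 (sell JPY at bid) = AUD 15,594,744.53
AUD 15,594,744.53 × 0.51776 (sell AUD at bid) = GBP 8,074,334.93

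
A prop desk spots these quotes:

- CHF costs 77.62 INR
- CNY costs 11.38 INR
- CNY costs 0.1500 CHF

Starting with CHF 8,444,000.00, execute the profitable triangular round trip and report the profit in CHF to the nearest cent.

Profitable loop is CHF → INR → CNY → CHF:
CHF 8,444,000.00 × 77.62 = INR 655,423,280.00
INR 655,423,280.00 ÷ 11.38 = CNY 57,594,312.83
CNY 57,594,312.83 × 0.1500 = CHF 8,639,146.92
Profit = CHF 8,639,146.92 − CHF 8,444,000.00

Profit: CHF 195,146.92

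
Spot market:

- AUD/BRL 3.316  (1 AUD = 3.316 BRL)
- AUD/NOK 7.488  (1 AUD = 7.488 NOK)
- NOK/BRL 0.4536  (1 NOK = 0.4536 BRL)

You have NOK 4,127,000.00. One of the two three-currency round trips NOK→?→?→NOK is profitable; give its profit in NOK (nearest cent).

Profit: NOK 100,258.72

Profitable loop is NOK → BRL → AUD → NOK:
NOK 4,127,000.00 × 0.4536 = BRL 1,872,007.20
BRL 1,872,007.20 ÷ 3.316 = AUD 564,537.76
AUD 564,537.76 × 7.488 = NOK 4,227,258.72
Profit = NOK 4,227,258.72 − NOK 4,127,000.00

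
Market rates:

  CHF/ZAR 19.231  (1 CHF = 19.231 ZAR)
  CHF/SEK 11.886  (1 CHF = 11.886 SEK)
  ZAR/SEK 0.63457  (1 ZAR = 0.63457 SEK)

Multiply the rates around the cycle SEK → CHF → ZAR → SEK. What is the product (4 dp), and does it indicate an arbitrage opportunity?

1.0267 (arbitrage exists)

Around SEK → CHF → ZAR → SEK: 1 ÷ 11.886 × 19.231 × 0.63457 = 1.026705
Product > 1; profitable direction is SEK → CHF → ZAR → SEK.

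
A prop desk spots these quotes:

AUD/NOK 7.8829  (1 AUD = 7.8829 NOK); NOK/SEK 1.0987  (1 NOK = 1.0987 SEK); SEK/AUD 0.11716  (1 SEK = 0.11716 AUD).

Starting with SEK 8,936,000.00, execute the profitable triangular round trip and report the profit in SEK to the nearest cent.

Profitable loop is SEK → AUD → NOK → SEK:
SEK 8,936,000.00 × 0.11716 = AUD 1,046,941.76
AUD 1,046,941.76 × 7.8829 = NOK 8,252,937.20
NOK 8,252,937.20 × 1.0987 = SEK 9,067,502.10
Profit = SEK 9,067,502.10 − SEK 8,936,000.00

Profit: SEK 131,502.10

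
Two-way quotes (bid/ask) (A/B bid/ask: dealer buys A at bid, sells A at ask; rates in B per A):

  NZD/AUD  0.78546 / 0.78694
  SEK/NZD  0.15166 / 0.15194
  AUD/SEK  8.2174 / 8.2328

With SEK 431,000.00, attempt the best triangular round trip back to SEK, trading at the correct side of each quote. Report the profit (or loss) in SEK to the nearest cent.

Net profit: SEK 6,840.53

Best loop SEK → AUD → NZD → SEK:
SEK 431,000.00 ÷ 8.2328 (buy AUD at ask) = AUD 52,351.57
AUD 52,351.57 ÷ 0.78694 (buy NZD at ask) = NZD 66,525.49
NZD 66,525.49 ÷ 0.15194 (buy SEK at ask) = SEK 437,840.53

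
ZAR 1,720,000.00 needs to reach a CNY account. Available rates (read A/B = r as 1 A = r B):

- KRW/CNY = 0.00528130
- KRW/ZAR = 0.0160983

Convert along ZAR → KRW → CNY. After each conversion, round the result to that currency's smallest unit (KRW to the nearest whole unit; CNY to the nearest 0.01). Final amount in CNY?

CNY 564,273.00

ZAR 1,720,000.00 ÷ 0.0160983 = KRW 106,843,580
KRW 106,843,580 × 0.00528130 = CNY 564,273.00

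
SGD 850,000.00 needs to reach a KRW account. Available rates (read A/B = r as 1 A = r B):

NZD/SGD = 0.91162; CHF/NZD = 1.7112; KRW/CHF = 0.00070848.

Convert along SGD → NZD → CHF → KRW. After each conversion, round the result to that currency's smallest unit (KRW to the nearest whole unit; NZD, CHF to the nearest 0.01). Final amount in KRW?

KRW 769,089,205

SGD 850,000.00 ÷ 0.91162 = NZD 932,406.05
NZD 932,406.05 ÷ 1.7112 = CHF 544,884.32
CHF 544,884.32 ÷ 0.00070848 = KRW 769,089,205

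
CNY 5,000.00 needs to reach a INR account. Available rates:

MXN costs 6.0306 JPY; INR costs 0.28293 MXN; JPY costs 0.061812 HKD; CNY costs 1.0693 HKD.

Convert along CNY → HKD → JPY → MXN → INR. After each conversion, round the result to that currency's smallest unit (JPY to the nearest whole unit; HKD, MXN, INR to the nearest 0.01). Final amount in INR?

CNY 5,000.00 × 1.0693 = HKD 5,346.50
HKD 5,346.50 ÷ 0.061812 = JPY 86,496
JPY 86,496 ÷ 6.0306 = MXN 14,342.85
MXN 14,342.85 ÷ 0.28293 = INR 50,693.99

INR 50,693.99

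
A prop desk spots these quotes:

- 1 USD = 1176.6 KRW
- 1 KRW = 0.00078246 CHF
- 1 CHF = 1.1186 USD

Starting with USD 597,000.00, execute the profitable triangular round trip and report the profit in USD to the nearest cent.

Profit: USD 17,808.89

Profitable loop is USD → KRW → CHF → USD:
USD 597,000.00 × 1176.6 = KRW 702,430,200
KRW 702,430,200 × 0.00078246 = CHF 549,623.53
CHF 549,623.53 × 1.1186 = USD 614,808.89
Profit = USD 614,808.89 − USD 597,000.00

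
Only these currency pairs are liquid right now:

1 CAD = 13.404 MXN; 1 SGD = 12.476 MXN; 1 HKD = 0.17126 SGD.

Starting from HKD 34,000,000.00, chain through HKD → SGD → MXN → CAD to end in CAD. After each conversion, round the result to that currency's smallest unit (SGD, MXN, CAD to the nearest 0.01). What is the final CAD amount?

CAD 5,419,706.94

HKD 34,000,000.00 × 0.17126 = SGD 5,822,840.00
SGD 5,822,840.00 × 12.476 = MXN 72,645,751.84
MXN 72,645,751.84 ÷ 13.404 = CAD 5,419,706.94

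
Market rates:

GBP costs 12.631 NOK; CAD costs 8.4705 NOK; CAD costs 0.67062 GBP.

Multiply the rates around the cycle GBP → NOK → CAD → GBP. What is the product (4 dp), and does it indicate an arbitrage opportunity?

Around GBP → NOK → CAD → GBP: 1 × 12.631 ÷ 8.4705 × 0.67062 = 1.000012
Product ≈ 1 (deviation 0.001%, within rounding noise).

1.0000 (no arbitrage)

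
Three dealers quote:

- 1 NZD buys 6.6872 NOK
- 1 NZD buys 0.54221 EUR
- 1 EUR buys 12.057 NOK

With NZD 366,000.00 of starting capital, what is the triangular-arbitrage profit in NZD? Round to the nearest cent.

Profit: NZD 8,385.15

Profitable loop is NZD → NOK → EUR → NZD:
NZD 366,000.00 × 6.6872 = NOK 2,447,515.20
NOK 2,447,515.20 ÷ 12.057 = EUR 202,995.37
EUR 202,995.37 ÷ 0.54221 = NZD 374,385.15
Profit = NZD 374,385.15 − NZD 366,000.00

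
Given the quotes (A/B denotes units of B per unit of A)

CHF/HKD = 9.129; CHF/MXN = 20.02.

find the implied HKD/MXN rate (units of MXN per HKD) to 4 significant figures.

1 HKD ÷ 9.129 = 0.109541 CHF
0.109541 CHF × 20.02 = 2.19301 MXN

HKD/MXN = 2.193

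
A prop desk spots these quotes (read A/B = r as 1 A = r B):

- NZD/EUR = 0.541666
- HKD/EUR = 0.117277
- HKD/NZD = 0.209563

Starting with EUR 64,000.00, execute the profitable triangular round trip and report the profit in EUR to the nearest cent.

Profit: EUR 2,122.10

Profitable loop is EUR → NZD → HKD → EUR:
EUR 64,000.00 ÷ 0.541666 = NZD 118,153.99
NZD 118,153.99 ÷ 0.209563 = HKD 563,811.32
HKD 563,811.32 × 0.117277 = EUR 66,122.10
Profit = EUR 66,122.10 − EUR 64,000.00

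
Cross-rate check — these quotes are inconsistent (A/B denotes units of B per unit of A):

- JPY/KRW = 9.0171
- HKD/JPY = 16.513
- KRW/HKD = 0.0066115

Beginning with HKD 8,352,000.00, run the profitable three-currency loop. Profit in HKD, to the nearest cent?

Profitable loop is HKD → KRW → JPY → HKD:
HKD 8,352,000.00 ÷ 0.0066115 = KRW 1,263,253,422
KRW 1,263,253,422 ÷ 9.0171 = JPY 140,095,310
JPY 140,095,310 ÷ 16.513 = HKD 8,483,940.55
Profit = HKD 8,483,940.55 − HKD 8,352,000.00

Profit: HKD 131,940.55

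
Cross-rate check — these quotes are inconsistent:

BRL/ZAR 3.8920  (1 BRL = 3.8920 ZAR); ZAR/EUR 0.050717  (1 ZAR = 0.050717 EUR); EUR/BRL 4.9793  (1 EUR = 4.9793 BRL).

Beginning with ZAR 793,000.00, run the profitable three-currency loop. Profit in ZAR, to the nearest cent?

Profit: ZAR 13,823.44

Profitable loop is ZAR → BRL → EUR → ZAR:
ZAR 793,000.00 ÷ 3.8920 = BRL 203,751.28
BRL 203,751.28 ÷ 4.9793 = EUR 40,919.66
EUR 40,919.66 ÷ 0.050717 = ZAR 806,823.44
Profit = ZAR 806,823.44 − ZAR 793,000.00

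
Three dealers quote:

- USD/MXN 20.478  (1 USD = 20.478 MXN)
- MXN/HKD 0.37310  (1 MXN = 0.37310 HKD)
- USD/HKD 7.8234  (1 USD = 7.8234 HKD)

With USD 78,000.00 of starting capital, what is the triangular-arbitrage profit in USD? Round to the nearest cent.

Profitable loop is USD → HKD → MXN → USD:
USD 78,000.00 × 7.8234 = HKD 610,225.20
HKD 610,225.20 ÷ 0.37310 = MXN 1,635,554.01
MXN 1,635,554.01 ÷ 20.478 = USD 79,868.84
Profit = USD 79,868.84 − USD 78,000.00

Profit: USD 1,868.84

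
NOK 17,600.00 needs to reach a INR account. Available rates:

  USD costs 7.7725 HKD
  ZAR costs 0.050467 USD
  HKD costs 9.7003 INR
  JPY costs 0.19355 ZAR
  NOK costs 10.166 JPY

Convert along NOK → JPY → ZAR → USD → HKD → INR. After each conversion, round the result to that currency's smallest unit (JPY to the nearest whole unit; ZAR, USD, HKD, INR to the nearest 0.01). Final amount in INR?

NOK 17,600.00 × 10.166 = JPY 178,922
JPY 178,922 × 0.19355 = ZAR 34,630.35
ZAR 34,630.35 × 0.050467 = USD 1,747.69
USD 1,747.69 × 7.7725 = HKD 13,583.92
HKD 13,583.92 × 9.7003 = INR 131,768.10

INR 131,768.10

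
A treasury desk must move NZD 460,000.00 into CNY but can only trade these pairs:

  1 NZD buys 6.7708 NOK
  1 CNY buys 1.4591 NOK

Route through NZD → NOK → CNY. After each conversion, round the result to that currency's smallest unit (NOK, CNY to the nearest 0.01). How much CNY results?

CNY 2,134,581.59

NZD 460,000.00 × 6.7708 = NOK 3,114,568.00
NOK 3,114,568.00 ÷ 1.4591 = CNY 2,134,581.59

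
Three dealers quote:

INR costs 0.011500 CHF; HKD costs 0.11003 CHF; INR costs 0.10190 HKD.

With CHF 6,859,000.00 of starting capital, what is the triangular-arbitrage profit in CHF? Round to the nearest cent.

Profit: CHF 176,149.75

Profitable loop is CHF → HKD → INR → CHF:
CHF 6,859,000.00 ÷ 0.11003 = HKD 62,337,544.31
HKD 62,337,544.31 ÷ 0.10190 = INR 611,752,152.17
INR 611,752,152.17 × 0.011500 = CHF 7,035,149.75
Profit = CHF 7,035,149.75 − CHF 6,859,000.00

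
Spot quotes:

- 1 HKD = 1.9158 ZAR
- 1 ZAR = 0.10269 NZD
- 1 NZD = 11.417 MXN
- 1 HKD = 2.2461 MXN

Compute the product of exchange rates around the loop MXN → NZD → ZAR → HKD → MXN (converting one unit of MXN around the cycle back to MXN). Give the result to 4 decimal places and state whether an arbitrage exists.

Around MXN → NZD → ZAR → HKD → MXN: 1 ÷ 11.417 ÷ 0.10269 ÷ 1.9158 × 2.2461 = 0.999997
Product ≈ 1 (deviation 0.000%, within rounding noise).

1.0000 (no arbitrage)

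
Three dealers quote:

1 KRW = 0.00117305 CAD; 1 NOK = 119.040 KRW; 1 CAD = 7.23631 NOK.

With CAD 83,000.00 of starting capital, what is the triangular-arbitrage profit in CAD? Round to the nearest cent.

Profitable loop is CAD → NOK → KRW → CAD:
CAD 83,000.00 × 7.23631 = NOK 600,613.73
NOK 600,613.73 × 119.040 = KRW 71,497,058
KRW 71,497,058 × 0.00117305 = CAD 83,869.62
Profit = CAD 83,869.62 − CAD 83,000.00

Profit: CAD 869.62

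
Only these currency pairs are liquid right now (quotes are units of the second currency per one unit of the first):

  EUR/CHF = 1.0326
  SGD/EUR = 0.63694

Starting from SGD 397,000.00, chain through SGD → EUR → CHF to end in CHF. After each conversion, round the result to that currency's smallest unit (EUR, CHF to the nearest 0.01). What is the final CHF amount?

SGD 397,000.00 × 0.63694 = EUR 252,865.18
EUR 252,865.18 × 1.0326 = CHF 261,108.58

CHF 261,108.58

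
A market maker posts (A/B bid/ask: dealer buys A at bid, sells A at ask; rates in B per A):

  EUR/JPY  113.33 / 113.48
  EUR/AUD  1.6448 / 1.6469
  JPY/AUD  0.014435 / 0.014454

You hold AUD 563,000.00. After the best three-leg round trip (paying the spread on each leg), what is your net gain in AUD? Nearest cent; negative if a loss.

Net profit: AUD 1,565.21

Best loop AUD → JPY → EUR → AUD:
AUD 563,000.00 ÷ 0.014454 (buy JPY at ask) = JPY 38,951,155
JPY 38,951,155 ÷ 113.48 (buy EUR at ask) = EUR 343,242.47
EUR 343,242.47 × 1.6448 (sell EUR at bid) = AUD 564,565.21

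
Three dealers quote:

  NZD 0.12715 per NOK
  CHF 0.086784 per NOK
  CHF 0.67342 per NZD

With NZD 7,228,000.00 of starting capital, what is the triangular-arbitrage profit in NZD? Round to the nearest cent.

Profit: NZD 97,806.32

Profitable loop is NZD → NOK → CHF → NZD:
NZD 7,228,000.00 ÷ 0.12715 = NOK 56,846,244.59
NOK 56,846,244.59 × 0.086784 = CHF 4,933,344.49
CHF 4,933,344.49 ÷ 0.67342 = NZD 7,325,806.32
Profit = NZD 7,325,806.32 − NZD 7,228,000.00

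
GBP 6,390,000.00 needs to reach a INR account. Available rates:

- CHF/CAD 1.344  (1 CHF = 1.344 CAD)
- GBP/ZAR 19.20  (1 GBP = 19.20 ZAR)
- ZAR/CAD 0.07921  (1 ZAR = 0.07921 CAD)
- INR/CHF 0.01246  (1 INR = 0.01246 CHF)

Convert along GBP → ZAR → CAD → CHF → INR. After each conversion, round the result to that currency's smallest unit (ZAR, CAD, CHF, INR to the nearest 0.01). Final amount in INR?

INR 580,316,326.65

GBP 6,390,000.00 × 19.20 = ZAR 122,688,000.00
ZAR 122,688,000.00 × 0.07921 = CAD 9,718,116.48
CAD 9,718,116.48 ÷ 1.344 = CHF 7,230,741.43
CHF 7,230,741.43 ÷ 0.01246 = INR 580,316,326.65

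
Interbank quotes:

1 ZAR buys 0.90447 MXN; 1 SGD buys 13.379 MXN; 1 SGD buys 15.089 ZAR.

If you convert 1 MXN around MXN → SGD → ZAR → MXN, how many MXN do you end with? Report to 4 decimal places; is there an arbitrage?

1.0201 (arbitrage exists)

Around MXN → SGD → ZAR → MXN: 1 ÷ 13.379 × 15.089 × 0.90447 = 1.020072
Product > 1; profitable direction is MXN → SGD → ZAR → MXN.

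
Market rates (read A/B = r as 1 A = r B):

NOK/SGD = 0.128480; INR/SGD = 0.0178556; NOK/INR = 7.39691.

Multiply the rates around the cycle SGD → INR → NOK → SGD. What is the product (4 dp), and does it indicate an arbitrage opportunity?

Around SGD → INR → NOK → SGD: 1 ÷ 0.0178556 ÷ 7.39691 × 0.128480 = 0.972771
Product < 1; profitable direction is SGD → NOK → INR → SGD.

0.9728 (arbitrage exists)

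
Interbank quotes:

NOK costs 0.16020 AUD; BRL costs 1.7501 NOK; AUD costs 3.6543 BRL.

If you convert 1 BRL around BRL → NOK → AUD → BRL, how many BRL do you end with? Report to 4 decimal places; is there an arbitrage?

1.0245 (arbitrage exists)

Around BRL → NOK → AUD → BRL: 1 × 1.7501 × 0.16020 × 3.6543 = 1.024542
Product > 1; profitable direction is BRL → NOK → AUD → BRL.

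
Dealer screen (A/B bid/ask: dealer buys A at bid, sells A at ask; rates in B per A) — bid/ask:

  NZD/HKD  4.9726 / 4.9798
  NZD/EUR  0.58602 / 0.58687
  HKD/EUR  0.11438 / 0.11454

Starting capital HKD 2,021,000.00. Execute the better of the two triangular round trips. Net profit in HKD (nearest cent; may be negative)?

Best loop HKD → NZD → EUR → HKD:
HKD 2,021,000.00 ÷ 4.9798 (buy NZD at ask) = NZD 405,839.59
NZD 405,839.59 × 0.58602 (sell NZD at bid) = EUR 237,830.12
EUR 237,830.12 ÷ 0.11454 (buy HKD at ask) = HKD 2,076,393.55

Net profit: HKD 55,393.55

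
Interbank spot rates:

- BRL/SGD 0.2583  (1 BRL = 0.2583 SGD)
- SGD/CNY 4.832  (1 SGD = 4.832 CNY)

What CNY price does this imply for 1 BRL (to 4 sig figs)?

1 BRL × 0.2583 = 0.2583 SGD
0.2583 SGD × 4.832 = 1.24811 CNY

BRL/CNY = 1.248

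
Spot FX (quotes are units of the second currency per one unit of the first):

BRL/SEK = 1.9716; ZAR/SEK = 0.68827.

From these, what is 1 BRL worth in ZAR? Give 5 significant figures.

1 BRL × 1.9716 = 1.9716 SEK
1.9716 SEK ÷ 0.68827 = 2.86457 ZAR

BRL/ZAR = 2.8646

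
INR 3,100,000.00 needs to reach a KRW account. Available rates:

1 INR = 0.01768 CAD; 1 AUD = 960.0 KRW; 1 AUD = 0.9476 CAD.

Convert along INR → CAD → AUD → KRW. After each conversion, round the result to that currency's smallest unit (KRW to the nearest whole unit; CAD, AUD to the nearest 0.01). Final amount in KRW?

INR 3,100,000.00 × 0.01768 = CAD 54,808.00
CAD 54,808.00 ÷ 0.9476 = AUD 57,838.75
AUD 57,838.75 × 960.0 = KRW 55,525,200

KRW 55,525,200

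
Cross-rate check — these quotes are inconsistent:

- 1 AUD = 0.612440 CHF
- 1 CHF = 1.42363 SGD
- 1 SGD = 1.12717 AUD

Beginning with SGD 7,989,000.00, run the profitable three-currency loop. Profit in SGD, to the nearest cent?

Profit: SGD 140,097.28

Profitable loop is SGD → CHF → AUD → SGD:
SGD 7,989,000.00 ÷ 1.42363 = CHF 5,611,710.91
CHF 5,611,710.91 ÷ 0.612440 = AUD 9,162,874.58
AUD 9,162,874.58 ÷ 1.12717 = SGD 8,129,097.28
Profit = SGD 8,129,097.28 − SGD 7,989,000.00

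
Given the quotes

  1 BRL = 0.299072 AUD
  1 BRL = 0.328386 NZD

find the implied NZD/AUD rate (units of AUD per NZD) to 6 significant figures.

NZD/AUD = 0.910733

1 NZD ÷ 0.328386 = 3.0452 BRL
3.0452 BRL × 0.299072 = 0.910733 AUD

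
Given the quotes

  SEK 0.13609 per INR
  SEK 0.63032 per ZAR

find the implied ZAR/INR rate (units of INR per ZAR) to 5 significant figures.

ZAR/INR = 4.6316

1 ZAR × 0.63032 = 0.63032 SEK
0.63032 SEK ÷ 0.13609 = 4.63164 INR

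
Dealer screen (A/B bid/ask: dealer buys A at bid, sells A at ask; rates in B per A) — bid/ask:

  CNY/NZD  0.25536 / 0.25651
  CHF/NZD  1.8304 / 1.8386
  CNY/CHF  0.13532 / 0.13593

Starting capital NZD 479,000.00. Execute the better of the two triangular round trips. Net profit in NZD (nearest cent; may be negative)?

Net profit: NZD 10,424.62

Best loop NZD → CHF → CNY → NZD:
NZD 479,000.00 ÷ 1.8386 (buy CHF at ask) = CHF 260,524.31
CHF 260,524.31 ÷ 0.13593 (buy CNY at ask) = CNY 1,916,606.43
CNY 1,916,606.43 × 0.25536 (sell CNY at bid) = NZD 489,424.62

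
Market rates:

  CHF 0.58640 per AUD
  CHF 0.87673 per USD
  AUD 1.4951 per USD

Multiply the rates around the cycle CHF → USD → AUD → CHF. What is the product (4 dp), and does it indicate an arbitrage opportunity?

1.0000 (no arbitrage)

Around CHF → USD → AUD → CHF: 1 ÷ 0.87673 × 1.4951 × 0.58640 = 0.999996
Product ≈ 1 (deviation 0.000%, within rounding noise).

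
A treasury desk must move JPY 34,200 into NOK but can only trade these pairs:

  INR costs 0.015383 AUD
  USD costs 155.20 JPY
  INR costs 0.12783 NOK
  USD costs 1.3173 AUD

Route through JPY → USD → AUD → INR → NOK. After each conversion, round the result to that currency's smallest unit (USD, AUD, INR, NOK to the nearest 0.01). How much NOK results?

NOK 2,412.18

JPY 34,200 ÷ 155.20 = USD 220.36
USD 220.36 × 1.3173 = AUD 290.28
AUD 290.28 ÷ 0.015383 = INR 18,870.18
INR 18,870.18 × 0.12783 = NOK 2,412.18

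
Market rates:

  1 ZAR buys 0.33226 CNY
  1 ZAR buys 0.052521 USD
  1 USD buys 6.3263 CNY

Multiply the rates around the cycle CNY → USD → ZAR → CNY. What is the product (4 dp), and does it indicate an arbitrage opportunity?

Around CNY → USD → ZAR → CNY: 1 ÷ 6.3263 ÷ 0.052521 × 0.33226 = 0.999989
Product ≈ 1 (deviation 0.001%, within rounding noise).

1.0000 (no arbitrage)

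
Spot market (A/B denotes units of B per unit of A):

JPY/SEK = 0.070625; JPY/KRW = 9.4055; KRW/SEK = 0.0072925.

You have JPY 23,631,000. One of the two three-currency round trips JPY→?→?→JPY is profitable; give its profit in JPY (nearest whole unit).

Profitable loop is JPY → SEK → KRW → JPY:
JPY 23,631,000 × 0.070625 = SEK 1,668,939.37
SEK 1,668,939.37 ÷ 0.0072925 = KRW 228,856,959
KRW 228,856,959 ÷ 9.4055 = JPY 24,332,248
Profit = JPY 24,332,248 − JPY 23,631,000

Profit: JPY 701,248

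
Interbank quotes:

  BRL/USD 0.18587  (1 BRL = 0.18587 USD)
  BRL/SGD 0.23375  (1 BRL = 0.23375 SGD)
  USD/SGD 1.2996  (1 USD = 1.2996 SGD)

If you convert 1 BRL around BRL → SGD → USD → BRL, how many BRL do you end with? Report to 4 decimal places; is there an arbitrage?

0.9677 (arbitrage exists)

Around BRL → SGD → USD → BRL: 1 × 0.23375 ÷ 1.2996 ÷ 0.18587 = 0.967682
Product < 1; profitable direction is BRL → USD → SGD → BRL.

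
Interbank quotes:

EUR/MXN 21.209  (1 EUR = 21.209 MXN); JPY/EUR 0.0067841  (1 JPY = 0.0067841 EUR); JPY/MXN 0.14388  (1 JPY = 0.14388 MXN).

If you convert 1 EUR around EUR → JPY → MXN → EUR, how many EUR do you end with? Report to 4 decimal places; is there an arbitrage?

1.0000 (no arbitrage)

Around EUR → JPY → MXN → EUR: 1 ÷ 0.0067841 × 0.14388 ÷ 21.209 = 0.999972
Product ≈ 1 (deviation 0.003%, within rounding noise).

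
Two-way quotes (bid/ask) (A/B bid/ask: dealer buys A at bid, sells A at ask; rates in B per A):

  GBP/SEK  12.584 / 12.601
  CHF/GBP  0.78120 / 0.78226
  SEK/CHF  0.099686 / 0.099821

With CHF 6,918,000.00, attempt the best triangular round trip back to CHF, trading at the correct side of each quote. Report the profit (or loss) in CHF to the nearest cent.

Net profit: CHF 112,763.77

Best loop CHF → SEK → GBP → CHF:
CHF 6,918,000.00 ÷ 0.099821 (buy SEK at ask) = SEK 69,304,054.26
SEK 69,304,054.26 ÷ 12.601 (buy GBP at ask) = GBP 5,499,885.27
GBP 5,499,885.27 ÷ 0.78226 (buy CHF at ask) = CHF 7,030,763.77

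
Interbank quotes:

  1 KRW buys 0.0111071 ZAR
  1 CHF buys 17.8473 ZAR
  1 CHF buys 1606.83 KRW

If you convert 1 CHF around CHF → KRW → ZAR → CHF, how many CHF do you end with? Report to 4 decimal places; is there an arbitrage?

Around CHF → KRW → ZAR → CHF: 1 × 1606.83 × 0.0111071 ÷ 17.8473 = 0.999996
Product ≈ 1 (deviation 0.000%, within rounding noise).

1.0000 (no arbitrage)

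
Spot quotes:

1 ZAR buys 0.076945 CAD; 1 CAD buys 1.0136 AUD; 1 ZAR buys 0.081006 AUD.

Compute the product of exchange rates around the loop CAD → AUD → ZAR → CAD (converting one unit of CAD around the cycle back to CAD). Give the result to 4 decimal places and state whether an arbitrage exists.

Around CAD → AUD → ZAR → CAD: 1 × 1.0136 ÷ 0.081006 × 0.076945 = 0.962786
Product < 1; profitable direction is CAD → ZAR → AUD → CAD.

0.9628 (arbitrage exists)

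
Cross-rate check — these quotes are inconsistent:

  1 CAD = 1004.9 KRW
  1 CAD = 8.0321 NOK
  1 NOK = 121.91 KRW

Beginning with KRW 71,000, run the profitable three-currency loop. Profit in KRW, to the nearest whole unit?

Profitable loop is KRW → NOK → CAD → KRW:
KRW 71,000 ÷ 121.91 = NOK 582.40
NOK 582.40 ÷ 8.0321 = CAD 72.51
CAD 72.51 × 1004.9 = KRW 72,864
Profit = KRW 72,864 − KRW 71,000

Profit: KRW 1,864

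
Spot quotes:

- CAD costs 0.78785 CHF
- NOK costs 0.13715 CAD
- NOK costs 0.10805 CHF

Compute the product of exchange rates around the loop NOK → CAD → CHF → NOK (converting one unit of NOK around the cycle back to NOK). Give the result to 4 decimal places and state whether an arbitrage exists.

Around NOK → CAD → CHF → NOK: 1 × 0.13715 × 0.78785 ÷ 0.10805 = 1.000034
Product ≈ 1 (deviation 0.003%, within rounding noise).

1.0000 (no arbitrage)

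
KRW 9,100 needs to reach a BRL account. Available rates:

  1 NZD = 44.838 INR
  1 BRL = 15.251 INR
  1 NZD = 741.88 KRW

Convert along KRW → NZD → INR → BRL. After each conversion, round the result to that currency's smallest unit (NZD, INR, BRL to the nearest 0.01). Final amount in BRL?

BRL 36.07

KRW 9,100 ÷ 741.88 = NZD 12.27
NZD 12.27 × 44.838 = INR 550.16
INR 550.16 ÷ 15.251 = BRL 36.07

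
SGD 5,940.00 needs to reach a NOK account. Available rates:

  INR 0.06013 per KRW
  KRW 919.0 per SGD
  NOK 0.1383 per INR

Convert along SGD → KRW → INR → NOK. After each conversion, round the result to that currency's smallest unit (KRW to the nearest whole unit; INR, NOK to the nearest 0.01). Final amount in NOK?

SGD 5,940.00 × 919.0 = KRW 5,458,860
KRW 5,458,860 × 0.06013 = INR 328,241.25
INR 328,241.25 × 0.1383 = NOK 45,395.76

NOK 45,395.76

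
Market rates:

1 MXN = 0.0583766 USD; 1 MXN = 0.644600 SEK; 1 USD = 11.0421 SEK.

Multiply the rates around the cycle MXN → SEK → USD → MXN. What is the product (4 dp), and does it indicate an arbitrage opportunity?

1.0000 (no arbitrage)

Around MXN → SEK → USD → MXN: 1 × 0.644600 ÷ 11.0421 ÷ 0.0583766 = 1.000000
Product ≈ 1 (deviation 0.000%, within rounding noise).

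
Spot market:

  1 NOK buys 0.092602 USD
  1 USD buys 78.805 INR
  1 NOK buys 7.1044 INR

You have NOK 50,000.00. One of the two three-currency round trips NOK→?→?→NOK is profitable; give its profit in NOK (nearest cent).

Profitable loop is NOK → USD → INR → NOK:
NOK 50,000.00 × 0.092602 = USD 4,630.10
USD 4,630.10 × 78.805 = INR 364,875.03
INR 364,875.03 ÷ 7.1044 = NOK 51,359.02
Profit = NOK 51,359.02 − NOK 50,000.00

Profit: NOK 1,359.02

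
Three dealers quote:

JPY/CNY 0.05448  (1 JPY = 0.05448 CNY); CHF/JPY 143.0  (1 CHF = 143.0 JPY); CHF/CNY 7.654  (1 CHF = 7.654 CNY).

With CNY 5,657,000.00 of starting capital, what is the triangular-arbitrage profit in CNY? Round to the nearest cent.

Profitable loop is CNY → CHF → JPY → CNY:
CNY 5,657,000.00 ÷ 7.654 = CHF 739,090.67
CHF 739,090.67 × 143.0 = JPY 105,689,966
JPY 105,689,966 × 0.05448 = CNY 5,757,989.35
Profit = CNY 5,757,989.35 − CNY 5,657,000.00

Profit: CNY 100,989.35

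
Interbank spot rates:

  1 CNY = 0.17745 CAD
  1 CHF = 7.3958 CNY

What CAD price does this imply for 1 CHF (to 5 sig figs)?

1 CHF × 7.3958 = 7.3958 CNY
7.3958 CNY × 0.17745 = 1.31238 CAD

CHF/CAD = 1.3124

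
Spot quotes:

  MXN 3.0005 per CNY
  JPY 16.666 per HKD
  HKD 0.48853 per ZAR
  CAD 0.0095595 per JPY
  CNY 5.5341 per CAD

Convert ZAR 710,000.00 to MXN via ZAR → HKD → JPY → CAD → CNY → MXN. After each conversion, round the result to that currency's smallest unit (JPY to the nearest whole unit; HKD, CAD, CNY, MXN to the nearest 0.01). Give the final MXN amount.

ZAR 710,000.00 × 0.48853 = HKD 346,856.30
HKD 346,856.30 × 16.666 = JPY 5,780,707
JPY 5,780,707 × 0.0095595 = CAD 55,260.67
CAD 55,260.67 × 5.5341 = CNY 305,818.07
CNY 305,818.07 × 3.0005 = MXN 917,607.12

MXN 917,607.12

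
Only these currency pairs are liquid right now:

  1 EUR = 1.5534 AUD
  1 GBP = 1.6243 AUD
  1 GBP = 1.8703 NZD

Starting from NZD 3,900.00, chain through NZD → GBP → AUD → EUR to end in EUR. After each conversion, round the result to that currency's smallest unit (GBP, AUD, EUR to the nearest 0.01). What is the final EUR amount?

NZD 3,900.00 ÷ 1.8703 = GBP 2,085.23
GBP 2,085.23 × 1.6243 = AUD 3,387.04
AUD 3,387.04 ÷ 1.5534 = EUR 2,180.40

EUR 2,180.40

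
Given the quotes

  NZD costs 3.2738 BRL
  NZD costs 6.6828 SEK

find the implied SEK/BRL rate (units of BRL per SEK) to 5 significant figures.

SEK/BRL = 0.48988

1 SEK ÷ 6.6828 = 0.149638 NZD
0.149638 NZD × 3.2738 = 0.489884 BRL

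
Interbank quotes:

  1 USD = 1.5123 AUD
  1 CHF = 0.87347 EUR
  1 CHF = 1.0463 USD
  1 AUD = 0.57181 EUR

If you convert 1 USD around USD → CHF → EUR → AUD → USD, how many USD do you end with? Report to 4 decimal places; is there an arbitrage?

0.9654 (arbitrage exists)

Around USD → CHF → EUR → AUD → USD: 1 ÷ 1.0463 × 0.87347 ÷ 0.57181 ÷ 1.5123 = 0.965388
Product < 1; profitable direction is USD → AUD → EUR → CHF → USD.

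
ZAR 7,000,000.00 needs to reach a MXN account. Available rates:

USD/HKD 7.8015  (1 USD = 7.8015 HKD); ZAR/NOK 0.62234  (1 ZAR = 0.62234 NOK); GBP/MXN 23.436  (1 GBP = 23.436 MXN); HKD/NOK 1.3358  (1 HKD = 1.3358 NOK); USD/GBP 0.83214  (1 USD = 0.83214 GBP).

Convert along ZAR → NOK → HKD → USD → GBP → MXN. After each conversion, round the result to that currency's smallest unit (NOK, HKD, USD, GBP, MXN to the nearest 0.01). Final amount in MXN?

ZAR 7,000,000.00 × 0.62234 = NOK 4,356,380.00
NOK 4,356,380.00 ÷ 1.3358 = HKD 3,261,251.68
HKD 3,261,251.68 ÷ 7.8015 = USD 418,028.80
USD 418,028.80 × 0.83214 = GBP 347,858.49
GBP 347,858.49 × 23.436 = MXN 8,152,411.57

MXN 8,152,411.57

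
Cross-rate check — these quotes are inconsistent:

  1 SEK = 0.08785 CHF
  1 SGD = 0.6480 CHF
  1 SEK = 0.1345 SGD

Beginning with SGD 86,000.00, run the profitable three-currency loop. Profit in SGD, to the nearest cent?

Profitable loop is SGD → SEK → CHF → SGD:
SGD 86,000.00 ÷ 0.1345 = SEK 639,405.20
SEK 639,405.20 × 0.08785 = CHF 56,171.75
CHF 56,171.75 ÷ 0.6480 = SGD 86,684.80
Profit = SGD 86,684.80 − SGD 86,000.00

Profit: SGD 684.80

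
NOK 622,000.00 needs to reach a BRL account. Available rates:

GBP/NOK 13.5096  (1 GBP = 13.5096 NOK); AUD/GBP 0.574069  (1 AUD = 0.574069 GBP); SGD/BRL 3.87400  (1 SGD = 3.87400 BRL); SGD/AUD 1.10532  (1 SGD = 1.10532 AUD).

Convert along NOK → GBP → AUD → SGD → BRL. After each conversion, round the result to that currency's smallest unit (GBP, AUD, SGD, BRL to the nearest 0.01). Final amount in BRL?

BRL 281,096.47

NOK 622,000.00 ÷ 13.5096 = GBP 46,041.33
GBP 46,041.33 ÷ 0.574069 = AUD 80,201.74
AUD 80,201.74 ÷ 1.10532 = SGD 72,559.75
SGD 72,559.75 × 3.87400 = BRL 281,096.47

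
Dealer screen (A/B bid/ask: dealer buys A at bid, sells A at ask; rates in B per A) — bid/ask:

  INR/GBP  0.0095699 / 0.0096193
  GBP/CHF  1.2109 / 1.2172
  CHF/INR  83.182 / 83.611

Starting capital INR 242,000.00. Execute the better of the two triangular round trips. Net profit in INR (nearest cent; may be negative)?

Net profit: INR 5,198.90

Best loop INR → CHF → GBP → INR:
INR 242,000.00 ÷ 83.611 (buy CHF at ask) = CHF 2,894.36
CHF 2,894.36 ÷ 1.2172 (buy GBP at ask) = GBP 2,377.88
GBP 2,377.88 ÷ 0.0096193 (buy INR at ask) = INR 247,198.90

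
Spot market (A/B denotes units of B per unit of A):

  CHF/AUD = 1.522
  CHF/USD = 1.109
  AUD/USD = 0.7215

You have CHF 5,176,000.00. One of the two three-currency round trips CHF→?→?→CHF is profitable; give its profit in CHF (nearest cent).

Profitable loop is CHF → USD → AUD → CHF:
CHF 5,176,000.00 × 1.109 = USD 5,740,184.00
USD 5,740,184.00 ÷ 0.7215 = AUD 7,955,902.98
AUD 7,955,902.98 ÷ 1.522 = CHF 5,227,268.71
Profit = CHF 5,227,268.71 − CHF 5,176,000.00

Profit: CHF 51,268.71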